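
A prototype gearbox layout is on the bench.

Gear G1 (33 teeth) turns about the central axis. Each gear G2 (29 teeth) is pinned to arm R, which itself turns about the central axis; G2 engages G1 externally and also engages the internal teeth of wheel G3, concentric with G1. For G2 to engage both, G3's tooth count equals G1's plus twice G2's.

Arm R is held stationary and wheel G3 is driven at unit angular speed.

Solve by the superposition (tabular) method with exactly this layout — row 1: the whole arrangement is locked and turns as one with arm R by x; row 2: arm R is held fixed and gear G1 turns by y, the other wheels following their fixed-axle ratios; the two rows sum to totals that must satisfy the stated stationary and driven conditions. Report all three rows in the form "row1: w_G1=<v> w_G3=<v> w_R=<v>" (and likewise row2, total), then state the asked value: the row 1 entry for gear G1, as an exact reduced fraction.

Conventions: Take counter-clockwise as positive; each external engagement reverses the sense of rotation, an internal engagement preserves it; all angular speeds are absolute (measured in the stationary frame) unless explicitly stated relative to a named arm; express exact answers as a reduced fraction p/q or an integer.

row1: w_G1=0 w_G3=0 w_R=0
row2: w_G1=-91/33 w_G3=1 w_R=0
total: w_G1=-91/33 w_G3=1 w_R=0
asked value: 0

topology: planetary set — G1 33T / G2 29T / G3 91T, arm = carrier (Willis)
row 1 (train locked, turned with arm): all members turn x
row 2 — arm fixed, fixed-axis ratios: sun y, ring −(33/91)·y, arm 0
boundary: total ω_arm = x = 0 and total ω_ring = x − (33/91)·y = 1  ⇒  y = -91/33, x = 0
row 2 ring = −(33/91)·(-91/33) = 1
totals (row 1 + row 2): sun 0 + (-91/33) = -91/33, ring 0 + 1 = 1, arm 0 + 0 = 0
asked cell (row1, sun) = 0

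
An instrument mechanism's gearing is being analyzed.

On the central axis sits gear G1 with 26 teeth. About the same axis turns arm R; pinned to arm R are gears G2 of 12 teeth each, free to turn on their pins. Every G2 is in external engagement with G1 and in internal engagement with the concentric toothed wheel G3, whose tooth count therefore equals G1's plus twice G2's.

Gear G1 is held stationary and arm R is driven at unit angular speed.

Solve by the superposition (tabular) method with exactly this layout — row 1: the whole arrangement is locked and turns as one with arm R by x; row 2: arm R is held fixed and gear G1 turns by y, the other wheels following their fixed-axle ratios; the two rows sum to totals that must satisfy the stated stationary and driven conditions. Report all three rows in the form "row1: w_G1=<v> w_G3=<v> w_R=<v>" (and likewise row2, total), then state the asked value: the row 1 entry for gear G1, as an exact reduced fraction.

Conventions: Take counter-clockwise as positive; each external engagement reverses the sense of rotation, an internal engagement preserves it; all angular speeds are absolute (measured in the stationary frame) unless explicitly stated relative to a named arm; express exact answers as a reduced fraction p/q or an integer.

row1: w_G1=1 w_G3=1 w_R=1
row2: w_G1=-1 w_G3=13/25 w_R=0
total: w_G1=0 w_G3=38/25 w_R=1
asked value: 1

recognized (axles ride arm R): planetary set, 26/12/50 teeth
superposition row 1 [locked train]: every member turns x
superposition row 2 [arm held]: sun y, ring −(26/50)·y, arm 0
boundary: total ω_sun = x + y = 0 and total ω_arm = x = 1  ⇒  y = -1, x = 1
row 2 ring = −(26/50)·(-1) = 13/25
totals (row 1 + row 2): sun 1 + (-1) = 0, ring 1 + 13/25 = 38/25, arm 1 + 0 = 1
asked cell (row1, sun) = 1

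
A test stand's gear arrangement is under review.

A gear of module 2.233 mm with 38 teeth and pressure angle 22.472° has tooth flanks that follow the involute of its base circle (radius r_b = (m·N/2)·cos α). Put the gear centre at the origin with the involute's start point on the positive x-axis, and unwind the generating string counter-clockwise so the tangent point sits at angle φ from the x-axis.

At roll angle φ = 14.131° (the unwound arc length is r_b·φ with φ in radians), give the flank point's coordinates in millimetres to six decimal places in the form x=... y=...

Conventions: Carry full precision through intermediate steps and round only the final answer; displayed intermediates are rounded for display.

single-mesh involute tooth geometry (38T wheel at module 2.233)
pitch radius r_p = m·N/2 = 2.233·38/2 = 42.427000
base radius r_b = r_p·cos α = 42.427000·cos 22.472° = 39.205367
roll angle φ = 14.131° = 0.24663248 rad
x = r_b·(cos φ + φ·sin φ) = 40.379679
y = r_b·(sin φ − φ·cos φ) = 0.194864

x=40.379679 y=0.194864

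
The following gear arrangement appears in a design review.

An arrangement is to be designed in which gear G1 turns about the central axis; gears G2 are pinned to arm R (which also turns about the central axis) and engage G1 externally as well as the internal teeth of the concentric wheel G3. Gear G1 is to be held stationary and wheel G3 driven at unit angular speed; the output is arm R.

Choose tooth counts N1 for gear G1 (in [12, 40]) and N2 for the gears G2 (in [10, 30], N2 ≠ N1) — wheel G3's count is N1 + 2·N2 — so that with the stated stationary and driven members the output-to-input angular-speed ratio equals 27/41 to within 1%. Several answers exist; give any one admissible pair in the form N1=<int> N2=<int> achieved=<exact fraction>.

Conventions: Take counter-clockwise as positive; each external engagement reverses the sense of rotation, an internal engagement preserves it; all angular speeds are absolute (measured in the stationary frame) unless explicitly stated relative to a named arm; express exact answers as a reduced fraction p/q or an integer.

N1=28 N2=13 achieved=27/41

topology: planetary set — design target 27/41, arm = carrier (Willis)
Willis with ω_sun = 0: ω_arm/ω_ring = N3/(N1+N3); set equal to 27/41  ⇒  N3/N1 = (27/41)/(1 − 27/41) = 27/14
N3 = N1 + 2·N2  ⇒  N2/N1 = (N3/N1 − 1)/2 = (27/14 − 1)/2 = 13/28
smallest multiple with N1 ≥ 12 and N2 ≥ 10: k = 1  ⇒  N1 = 1·28 = 28, N2 = 1·13 = 13 (N1 ≤ 40, N2 ≤ 30, N2 ≠ N1 ✓), N3 = 28 + 2·13 = 54
check: N3/(N1+N3) with N1 = 28, N3 = 54 gives 27/41; |achieved − target| = 0 ≤ 27/4100 ✓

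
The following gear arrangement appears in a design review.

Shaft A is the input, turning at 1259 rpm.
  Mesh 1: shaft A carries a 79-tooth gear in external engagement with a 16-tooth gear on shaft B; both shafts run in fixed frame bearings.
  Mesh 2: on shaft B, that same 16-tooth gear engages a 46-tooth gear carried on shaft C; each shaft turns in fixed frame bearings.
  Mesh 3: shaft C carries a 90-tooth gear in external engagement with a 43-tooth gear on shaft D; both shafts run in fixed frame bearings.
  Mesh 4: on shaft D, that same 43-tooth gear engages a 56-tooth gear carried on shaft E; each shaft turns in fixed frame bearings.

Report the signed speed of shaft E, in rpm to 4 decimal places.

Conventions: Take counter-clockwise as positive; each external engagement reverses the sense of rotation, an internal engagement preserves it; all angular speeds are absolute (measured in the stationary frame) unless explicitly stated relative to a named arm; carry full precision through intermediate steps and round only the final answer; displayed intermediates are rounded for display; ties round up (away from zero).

+3474.9573 rpm

topology: fixed-axis compound train — 4 meshes, A→E
mesh 1 [79T→16T]: ω = 1259.0000×79/16 = 6216.3125 rpm, sense flips to −
mesh 2 [16T→46T]: ω = 6216.3125×16/46 = 2162.1957 rpm, sense flips to +
mesh 3 [90T→43T]: ω = 2162.1957×90/43 = 4525.5258 rpm, sense flips to −
mesh 4 [43T→56T]: ω = 4525.5258×43/56 = 3474.9573 rpm, sense flips to +
signed output speed = +3474.9573 rpm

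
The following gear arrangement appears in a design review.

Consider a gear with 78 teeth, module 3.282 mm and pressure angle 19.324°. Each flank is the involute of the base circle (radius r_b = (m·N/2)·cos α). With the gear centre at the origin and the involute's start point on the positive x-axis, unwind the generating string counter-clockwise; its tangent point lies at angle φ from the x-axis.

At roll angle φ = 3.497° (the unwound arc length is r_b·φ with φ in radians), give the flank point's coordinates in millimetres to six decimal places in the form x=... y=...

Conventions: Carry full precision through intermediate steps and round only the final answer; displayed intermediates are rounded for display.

x=121.011669 y=0.009151

single-mesh involute tooth geometry (78T wheel at module 3.282)
pitch radius r_p = m·N/2 = 3.282·78/2 = 127.998000
base radius r_b = r_p·cos α = 127.998000·cos 19.324° = 120.786903
roll angle φ = 3.497° = 0.06103416 rad
x = r_b·(cos φ + φ·sin φ) = 121.011669
y = r_b·(sin φ − φ·cos φ) = 0.009151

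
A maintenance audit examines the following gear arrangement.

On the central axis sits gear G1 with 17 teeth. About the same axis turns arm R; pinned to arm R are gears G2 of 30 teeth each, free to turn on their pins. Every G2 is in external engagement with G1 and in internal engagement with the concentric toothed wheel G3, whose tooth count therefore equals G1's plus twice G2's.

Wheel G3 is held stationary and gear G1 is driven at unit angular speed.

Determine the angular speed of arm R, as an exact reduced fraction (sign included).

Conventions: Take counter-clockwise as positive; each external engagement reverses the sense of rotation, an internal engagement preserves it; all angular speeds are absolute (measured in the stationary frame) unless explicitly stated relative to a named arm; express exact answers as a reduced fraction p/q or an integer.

17/94

class = planetary set [G3 = 17+2·30 = 77; Willis about the carrier]
ring teeth: 17 + 2·30 = 77
17(ω_sun−ω_arm) = −77(ω_ring−ω_arm),  ω_ring = 0, ω_sun = 1
17(1−ω_arm) = −77(0−ω_arm)  ⇒  94·ω_arm = 17  ⇒  ω_arm = 17/94
exact speed ratio = 17/94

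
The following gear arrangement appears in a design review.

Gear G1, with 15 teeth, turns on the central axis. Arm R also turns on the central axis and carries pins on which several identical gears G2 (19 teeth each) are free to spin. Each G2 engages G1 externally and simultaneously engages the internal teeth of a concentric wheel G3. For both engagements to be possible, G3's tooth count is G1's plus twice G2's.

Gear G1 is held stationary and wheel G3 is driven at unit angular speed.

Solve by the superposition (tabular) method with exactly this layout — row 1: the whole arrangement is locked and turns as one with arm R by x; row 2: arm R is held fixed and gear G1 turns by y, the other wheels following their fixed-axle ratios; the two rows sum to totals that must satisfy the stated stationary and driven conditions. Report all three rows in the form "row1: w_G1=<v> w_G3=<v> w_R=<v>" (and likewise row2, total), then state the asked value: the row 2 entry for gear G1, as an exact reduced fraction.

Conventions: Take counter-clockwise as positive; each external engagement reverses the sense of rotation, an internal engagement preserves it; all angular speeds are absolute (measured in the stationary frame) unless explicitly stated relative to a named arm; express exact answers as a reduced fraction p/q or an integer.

row1: w_G1=53/68 w_G3=53/68 w_R=53/68
row2: w_G1=-53/68 w_G3=15/68 w_R=0
total: w_G1=0 w_G3=1 w_R=53/68
asked value: -53/68

planetary set (15T centre, 19T on arm, 53T internal) — Willis relation
superposition row 1 [locked train]: every member turns x
row 2 — arm fixed, fixed-axis ratios: sun y, ring −(15/53)·y, arm 0
boundary: total ω_sun = x + y = 0 and total ω_ring = x − (15/53)·y = 1  ⇒  y = -53/68, x = 53/68
row 2 ring = −(15/53)·(-53/68) = 15/68
totals (row 1 + row 2): sun 53/68 + (-53/68) = 0, ring 53/68 + 15/68 = 1, arm 53/68 + 0 = 53/68
asked cell (row2, sun) = -53/68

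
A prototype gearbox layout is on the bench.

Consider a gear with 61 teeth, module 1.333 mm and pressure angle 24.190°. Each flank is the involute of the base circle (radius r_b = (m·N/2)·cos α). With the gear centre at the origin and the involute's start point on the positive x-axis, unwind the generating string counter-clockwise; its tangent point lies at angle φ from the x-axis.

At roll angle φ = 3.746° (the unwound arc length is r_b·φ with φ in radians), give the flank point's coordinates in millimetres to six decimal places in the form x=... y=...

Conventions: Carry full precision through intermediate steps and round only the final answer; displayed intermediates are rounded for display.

x=37.165699 y=0.003453

class = single-mesh tooth geometry [base-circle involute, m = 1.333, 61T]
pitch radius r_p = m·N/2 = 1.333·61/2 = 40.656500
base radius r_b = r_p·cos α = 40.656500·cos 24.190° = 37.086520
roll angle φ = 3.746° = 0.06538003 rad
x = r_b·(cos φ + φ·sin φ) = 37.165699
y = r_b·(sin φ − φ·cos φ) = 0.003453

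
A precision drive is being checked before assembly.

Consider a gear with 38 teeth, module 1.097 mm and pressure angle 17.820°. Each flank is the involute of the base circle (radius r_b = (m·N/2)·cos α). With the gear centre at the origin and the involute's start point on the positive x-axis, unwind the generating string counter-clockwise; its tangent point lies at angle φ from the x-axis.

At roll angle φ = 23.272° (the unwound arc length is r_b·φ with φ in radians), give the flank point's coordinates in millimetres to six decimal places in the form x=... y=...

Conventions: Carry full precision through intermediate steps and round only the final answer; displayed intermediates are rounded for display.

topology: single-mesh involute geometry — m = 1.097, N = 38
pitch radius r_p = m·N/2 = 1.097·38/2 = 20.843000
base radius r_b = r_p·cos α = 20.843000·cos 17.820° = 19.843008
roll angle φ = 23.272° = 0.40617302 rad
x = r_b·(cos φ + φ·sin φ) = 21.412930
y = r_b·(sin φ − φ·cos φ) = 0.435951

x=21.412930 y=0.435951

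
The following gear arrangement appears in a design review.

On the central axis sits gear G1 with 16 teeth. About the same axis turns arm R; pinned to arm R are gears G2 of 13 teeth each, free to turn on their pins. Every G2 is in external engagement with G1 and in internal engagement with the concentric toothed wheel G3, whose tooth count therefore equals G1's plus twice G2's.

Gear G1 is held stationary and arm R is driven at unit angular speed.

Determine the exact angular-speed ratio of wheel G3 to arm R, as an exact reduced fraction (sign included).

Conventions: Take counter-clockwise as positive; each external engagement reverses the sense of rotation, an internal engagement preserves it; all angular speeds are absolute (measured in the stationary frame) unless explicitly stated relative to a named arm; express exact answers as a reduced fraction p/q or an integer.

recognized (axles ride arm R): planetary set, 16/13/42 teeth
ring teeth: 16 + 2·13 = 42
16(ω_sun−ω_arm) = −42(ω_ring−ω_arm),  ω_sun = 0, ω_arm = 1
ω_ring = 1 − (16/42)(0−1) = 29/21
ω_out/ω_in = 29/21

29/21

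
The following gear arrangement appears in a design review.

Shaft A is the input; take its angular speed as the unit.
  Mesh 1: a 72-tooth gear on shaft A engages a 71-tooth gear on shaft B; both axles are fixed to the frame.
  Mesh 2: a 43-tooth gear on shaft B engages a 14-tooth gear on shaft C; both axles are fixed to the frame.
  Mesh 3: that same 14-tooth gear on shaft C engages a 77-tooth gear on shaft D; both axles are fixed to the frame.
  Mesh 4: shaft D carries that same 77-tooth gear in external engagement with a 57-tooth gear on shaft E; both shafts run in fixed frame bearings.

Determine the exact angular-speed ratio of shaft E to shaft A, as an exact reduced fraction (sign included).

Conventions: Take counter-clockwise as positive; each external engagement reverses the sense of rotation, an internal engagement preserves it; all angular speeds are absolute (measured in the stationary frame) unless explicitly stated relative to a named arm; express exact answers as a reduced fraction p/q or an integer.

class = fixed-axis compound train [4 meshes; 4 ratios multiply, 4 sense flips]
mesh 1 [72T→71T]: running ratio 72/71, sense −
mesh 2 [43T→14T]: running ratio 1548/497, sense +
mesh 3 [14T→77T]: running ratio 3096/5467, sense −
mesh 4 [77T→57T]: running ratio 1032/1349, sense +
ω_out/ω_in = 1032/1349

1032/1349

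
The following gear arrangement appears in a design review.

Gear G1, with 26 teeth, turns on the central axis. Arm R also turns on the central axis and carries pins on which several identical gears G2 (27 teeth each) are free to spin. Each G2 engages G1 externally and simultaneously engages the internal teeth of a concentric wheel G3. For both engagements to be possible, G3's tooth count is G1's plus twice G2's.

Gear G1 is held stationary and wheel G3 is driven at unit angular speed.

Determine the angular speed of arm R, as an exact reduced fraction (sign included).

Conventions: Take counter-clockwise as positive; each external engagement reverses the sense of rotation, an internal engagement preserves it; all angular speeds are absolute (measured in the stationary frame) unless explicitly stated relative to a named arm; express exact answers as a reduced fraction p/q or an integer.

recognized (axles ride arm R): planetary set, 26/27/80 teeth
ring teeth: 26 + 2·27 = 80
26(ω_sun−ω_arm) = −80(ω_ring−ω_arm),  ω_sun = 0, ω_ring = 1
26(0−ω_arm) = −80(1−ω_arm)  ⇒  106·ω_arm = 80  ⇒  ω_arm = 40/53
exact speed ratio = 40/53

40/53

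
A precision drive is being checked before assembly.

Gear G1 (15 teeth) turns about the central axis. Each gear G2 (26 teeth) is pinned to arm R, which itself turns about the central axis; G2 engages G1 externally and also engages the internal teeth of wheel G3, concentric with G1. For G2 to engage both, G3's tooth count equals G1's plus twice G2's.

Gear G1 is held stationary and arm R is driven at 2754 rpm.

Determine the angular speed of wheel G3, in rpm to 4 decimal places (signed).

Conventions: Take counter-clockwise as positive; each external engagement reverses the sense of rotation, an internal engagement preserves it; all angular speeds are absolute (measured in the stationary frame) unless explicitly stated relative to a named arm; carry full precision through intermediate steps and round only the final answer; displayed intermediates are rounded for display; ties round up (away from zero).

class = planetary set [G3 = 15+2·26 = 67; Willis about the carrier]
normalise by the input: solve with ω_arm = 1, then scale by 2754 rpm
ring teeth: 15 + 2·26 = 67
15(ω_sun−ω_arm) = −67(ω_ring−ω_arm),  ω_sun = 0, ω_arm = 1
ω_ring = 1 − (15/67)(0−1) = 82/67
scale: ω_ring = 82/67 × 2754 rpm = +3370.5672 rpm

+3370.5672 rpm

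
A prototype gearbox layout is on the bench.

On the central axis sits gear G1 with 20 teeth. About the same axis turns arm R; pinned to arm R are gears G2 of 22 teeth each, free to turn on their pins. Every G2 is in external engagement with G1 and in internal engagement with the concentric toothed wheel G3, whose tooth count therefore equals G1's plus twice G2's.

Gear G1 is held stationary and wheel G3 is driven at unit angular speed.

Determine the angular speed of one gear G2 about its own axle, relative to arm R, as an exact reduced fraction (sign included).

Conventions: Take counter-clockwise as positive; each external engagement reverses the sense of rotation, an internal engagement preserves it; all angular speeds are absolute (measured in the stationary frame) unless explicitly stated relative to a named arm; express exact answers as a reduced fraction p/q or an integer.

160/231

recognized (axles ride arm R): planetary set, 20/22/64 teeth
ring teeth: 20 + 2·22 = 64
20(ω_sun−ω_arm) = −64(ω_ring−ω_arm),  ω_sun = 0, ω_ring = 1
20(0−ω_arm) = −64(1−ω_arm)  ⇒  84·ω_arm = 64  ⇒  ω_arm = 16/21
sun–planet mesh: 20·(0−16/21) = −22·(ω_p−ω_arm)  ⇒  ω_p−ω_arm = 160/231
exact speed ratio = 160/231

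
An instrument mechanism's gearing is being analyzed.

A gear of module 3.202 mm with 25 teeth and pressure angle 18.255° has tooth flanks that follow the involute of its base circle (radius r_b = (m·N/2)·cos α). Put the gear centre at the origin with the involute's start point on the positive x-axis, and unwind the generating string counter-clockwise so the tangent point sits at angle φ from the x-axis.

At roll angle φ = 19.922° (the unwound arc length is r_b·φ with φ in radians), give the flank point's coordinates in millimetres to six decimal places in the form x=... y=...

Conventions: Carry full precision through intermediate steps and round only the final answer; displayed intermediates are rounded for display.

topology: single-mesh involute geometry — m = 3.202, N = 25
pitch radius r_p = m·N/2 = 3.202·25/2 = 40.025000
base radius r_b = r_p·cos α = 40.025000·cos 18.255° = 38.010614
roll angle φ = 19.922° = 0.34770449 rad
x = r_b·(cos φ + φ·sin φ) = 40.239343
y = r_b·(sin φ − φ·cos φ) = 0.526205

x=40.239343 y=0.526205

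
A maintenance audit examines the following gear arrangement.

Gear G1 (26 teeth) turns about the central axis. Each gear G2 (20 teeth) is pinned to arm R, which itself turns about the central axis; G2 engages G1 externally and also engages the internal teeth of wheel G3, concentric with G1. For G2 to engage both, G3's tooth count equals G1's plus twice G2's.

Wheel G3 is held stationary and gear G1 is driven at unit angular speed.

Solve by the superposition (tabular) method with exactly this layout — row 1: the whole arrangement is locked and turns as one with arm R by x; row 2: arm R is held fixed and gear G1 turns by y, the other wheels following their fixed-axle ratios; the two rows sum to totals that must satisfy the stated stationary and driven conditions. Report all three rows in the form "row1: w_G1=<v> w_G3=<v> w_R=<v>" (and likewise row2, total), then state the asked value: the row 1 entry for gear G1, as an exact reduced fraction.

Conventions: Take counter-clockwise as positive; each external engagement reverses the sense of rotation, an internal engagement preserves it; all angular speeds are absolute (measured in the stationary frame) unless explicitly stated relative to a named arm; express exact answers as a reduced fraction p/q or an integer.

planetary set (26T centre, 20T on arm, 66T internal) — Willis relation
row 1: whole set turns with the arm by x
row 2: sun turns y, ring = −(26/66)·y, arm 0
boundary: total ω_ring = x − (26/66)·y = 0 and total ω_sun = x + y = 1  ⇒  y = 33/46, x = 13/46
row 2 ring = −(26/66)·33/46 = -13/46
totals (row 1 + row 2): sun 13/46 + 33/46 = 1, ring 13/46 + (-13/46) = 0, arm 13/46 + 0 = 13/46
asked cell (row1, sun) = 13/46

row1: w_G1=13/46 w_G3=13/46 w_R=13/46
row2: w_G1=33/46 w_G3=-13/46 w_R=0
total: w_G1=1 w_G3=0 w_R=13/46
asked value: 13/46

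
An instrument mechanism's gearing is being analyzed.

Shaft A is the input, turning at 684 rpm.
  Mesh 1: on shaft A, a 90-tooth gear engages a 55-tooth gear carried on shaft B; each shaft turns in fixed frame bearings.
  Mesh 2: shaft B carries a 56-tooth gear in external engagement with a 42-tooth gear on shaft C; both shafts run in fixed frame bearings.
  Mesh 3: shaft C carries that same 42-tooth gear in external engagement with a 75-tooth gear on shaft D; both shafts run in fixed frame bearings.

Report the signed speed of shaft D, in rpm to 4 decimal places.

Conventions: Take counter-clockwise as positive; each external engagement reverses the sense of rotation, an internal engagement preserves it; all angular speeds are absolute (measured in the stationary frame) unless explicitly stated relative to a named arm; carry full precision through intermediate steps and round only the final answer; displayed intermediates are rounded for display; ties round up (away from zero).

-835.7236 rpm

3-mesh fixed-axis compound train (all bearings frame-fixed)
mesh 1 [90T→55T]: ω = 684.0000×90/55 = 1119.2727 rpm, sense flips to −
mesh 2 [56T→42T]: ω = 1119.2727×56/42 = 1492.3636 rpm, sense flips to +
mesh 3 [42T→75T]: ω = 1492.3636×42/75 = 835.7236 rpm, sense flips to −
signed output speed = -835.7236 rpm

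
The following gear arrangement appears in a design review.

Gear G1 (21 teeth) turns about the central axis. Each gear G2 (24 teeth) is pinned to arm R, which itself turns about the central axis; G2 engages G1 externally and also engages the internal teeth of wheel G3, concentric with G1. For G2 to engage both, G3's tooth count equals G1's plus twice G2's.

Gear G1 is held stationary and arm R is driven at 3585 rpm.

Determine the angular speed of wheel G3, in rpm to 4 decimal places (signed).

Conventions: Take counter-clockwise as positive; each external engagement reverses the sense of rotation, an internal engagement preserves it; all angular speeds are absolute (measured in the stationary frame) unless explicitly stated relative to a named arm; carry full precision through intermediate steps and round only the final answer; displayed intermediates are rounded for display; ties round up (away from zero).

+4676.0870 rpm

topology: planetary set — G1 21T / G2 24T / G3 69T, arm = carrier (Willis)
normalise by the input: solve with ω_arm = 1, then scale by 3585 rpm
ring teeth: 21 + 2·24 = 69
21(ω_sun−ω_arm) = −69(ω_ring−ω_arm),  ω_sun = 0, ω_arm = 1
ω_ring = 1 − (21/69)(0−1) = 30/23
scale: ω_ring = 30/23 × 3585 rpm = +4676.0870 rpm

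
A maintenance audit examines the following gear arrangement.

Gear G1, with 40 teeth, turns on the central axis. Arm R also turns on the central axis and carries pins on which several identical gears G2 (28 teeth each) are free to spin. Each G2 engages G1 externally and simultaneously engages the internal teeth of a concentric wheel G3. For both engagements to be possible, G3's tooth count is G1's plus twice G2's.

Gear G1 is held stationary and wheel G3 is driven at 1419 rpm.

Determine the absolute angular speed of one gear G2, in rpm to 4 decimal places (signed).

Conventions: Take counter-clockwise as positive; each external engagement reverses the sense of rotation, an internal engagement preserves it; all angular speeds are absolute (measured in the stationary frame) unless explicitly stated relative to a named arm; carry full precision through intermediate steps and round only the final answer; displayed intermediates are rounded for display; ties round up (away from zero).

+2432.5714 rpm

class = planetary set [G3 = 40+2·28 = 96; Willis about the carrier]
normalise by the input: solve with ω_ring = 1, then scale by 1419 rpm
ring teeth: 40 + 2·28 = 96
40(ω_sun−ω_arm) = −96(ω_ring−ω_arm),  ω_sun = 0, ω_ring = 1
40(0−ω_arm) = −96(1−ω_arm)  ⇒  136·ω_arm = 96  ⇒  ω_arm = 12/17
sun–planet mesh: 40·(0−12/17) = −28·(ω_p−ω_arm)  ⇒  ω_p−ω_arm = 120/119
ω_p = 12/17 + 120/119 = 12/7
scale: ω_p = 12/7 × 1419 rpm = +2432.5714 rpm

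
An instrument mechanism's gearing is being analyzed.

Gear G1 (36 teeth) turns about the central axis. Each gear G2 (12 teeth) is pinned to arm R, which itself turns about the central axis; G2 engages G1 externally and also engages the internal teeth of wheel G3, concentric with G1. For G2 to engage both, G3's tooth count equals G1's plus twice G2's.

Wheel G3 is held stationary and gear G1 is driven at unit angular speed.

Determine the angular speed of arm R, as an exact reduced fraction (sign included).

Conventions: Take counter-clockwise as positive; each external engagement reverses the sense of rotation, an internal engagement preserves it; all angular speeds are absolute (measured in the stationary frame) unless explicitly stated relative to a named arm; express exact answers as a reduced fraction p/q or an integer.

planetary set (36T centre, 12T on arm, 60T internal) — Willis relation
ring teeth: 36 + 2·12 = 60
36(ω_sun−ω_arm) = −60(ω_ring−ω_arm),  ω_ring = 0, ω_sun = 1
36(1−ω_arm) = −60(0−ω_arm)  ⇒  96·ω_arm = 36  ⇒  ω_arm = 3/8
exact speed ratio = 3/8

3/8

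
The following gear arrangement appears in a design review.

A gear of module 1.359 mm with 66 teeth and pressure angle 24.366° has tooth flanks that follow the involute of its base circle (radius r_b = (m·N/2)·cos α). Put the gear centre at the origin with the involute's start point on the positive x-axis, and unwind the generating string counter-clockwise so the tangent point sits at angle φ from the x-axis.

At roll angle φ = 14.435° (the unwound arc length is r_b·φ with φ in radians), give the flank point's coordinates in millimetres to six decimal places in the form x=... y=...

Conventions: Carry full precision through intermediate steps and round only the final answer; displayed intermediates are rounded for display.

class = single-mesh tooth geometry [base-circle involute, m = 1.359, 66T]
pitch radius r_p = m·N/2 = 1.359·66/2 = 44.847000
base radius r_b = r_p·cos α = 44.847000·cos 24.366° = 40.852417
roll angle φ = 14.435° = 0.25193828 rad
x = r_b·(cos φ + φ·sin φ) = 42.128426
y = r_b·(sin φ − φ·cos φ) = 0.216381

x=42.128426 y=0.216381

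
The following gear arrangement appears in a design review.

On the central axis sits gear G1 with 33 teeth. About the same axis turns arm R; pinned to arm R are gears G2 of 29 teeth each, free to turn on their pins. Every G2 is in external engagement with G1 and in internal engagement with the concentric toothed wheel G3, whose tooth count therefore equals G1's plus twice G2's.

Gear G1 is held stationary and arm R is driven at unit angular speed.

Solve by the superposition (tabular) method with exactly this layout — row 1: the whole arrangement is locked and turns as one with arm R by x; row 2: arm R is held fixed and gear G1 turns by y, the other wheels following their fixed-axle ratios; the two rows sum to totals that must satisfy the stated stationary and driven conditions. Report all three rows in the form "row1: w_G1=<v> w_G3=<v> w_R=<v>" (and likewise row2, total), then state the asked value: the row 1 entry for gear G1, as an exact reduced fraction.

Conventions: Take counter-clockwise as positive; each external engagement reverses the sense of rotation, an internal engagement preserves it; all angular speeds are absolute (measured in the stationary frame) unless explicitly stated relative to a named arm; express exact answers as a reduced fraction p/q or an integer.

planetary set (33T centre, 29T on arm, 91T internal) — Willis relation
row 1: whole set turns with the arm by x
row 2 (arm held, sun turns y): ω_ring = −(33/91)·y, ω_arm = 0
boundary: total ω_sun = x + y = 0 and total ω_arm = x = 1  ⇒  y = -1, x = 1
row 2 ring = −(33/91)·(-1) = 33/91
totals (row 1 + row 2): sun 1 + (-1) = 0, ring 1 + 33/91 = 124/91, arm 1 + 0 = 1
asked cell (row1, sun) = 1

row1: w_G1=1 w_G3=1 w_R=1
row2: w_G1=-1 w_G3=33/91 w_R=0
total: w_G1=0 w_G3=124/91 w_R=1
asked value: 1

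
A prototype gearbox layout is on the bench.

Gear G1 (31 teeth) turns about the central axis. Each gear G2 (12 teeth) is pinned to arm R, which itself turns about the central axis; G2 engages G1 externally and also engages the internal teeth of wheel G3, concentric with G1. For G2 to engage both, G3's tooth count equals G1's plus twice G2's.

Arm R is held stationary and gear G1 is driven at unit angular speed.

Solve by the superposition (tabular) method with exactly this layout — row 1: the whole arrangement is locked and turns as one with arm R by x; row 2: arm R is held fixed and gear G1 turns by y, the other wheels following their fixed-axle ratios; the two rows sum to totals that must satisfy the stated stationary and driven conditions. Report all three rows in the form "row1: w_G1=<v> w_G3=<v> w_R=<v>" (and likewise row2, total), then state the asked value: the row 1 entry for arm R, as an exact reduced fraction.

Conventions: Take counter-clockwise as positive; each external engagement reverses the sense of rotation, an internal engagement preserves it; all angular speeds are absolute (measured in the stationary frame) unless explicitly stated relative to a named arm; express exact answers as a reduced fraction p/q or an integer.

row1: w_G1=0 w_G3=0 w_R=0
row2: w_G1=1 w_G3=-31/55 w_R=0
total: w_G1=1 w_G3=-31/55 w_R=0
asked value: 0

recognized (axles ride arm R): planetary set, 31/12/55 teeth
superposition row 1 [locked train]: every member turns x
superposition row 2 [arm held]: sun y, ring −(31/55)·y, arm 0
boundary: total ω_arm = x = 0 and total ω_sun = x + y = 1  ⇒  y = 1, x = 0
row 2 ring = −(31/55)·1 = -31/55
totals (row 1 + row 2): sun 0 + 1 = 1, ring 0 + (-31/55) = -31/55, arm 0 + 0 = 0
asked cell (row1, arm) = 0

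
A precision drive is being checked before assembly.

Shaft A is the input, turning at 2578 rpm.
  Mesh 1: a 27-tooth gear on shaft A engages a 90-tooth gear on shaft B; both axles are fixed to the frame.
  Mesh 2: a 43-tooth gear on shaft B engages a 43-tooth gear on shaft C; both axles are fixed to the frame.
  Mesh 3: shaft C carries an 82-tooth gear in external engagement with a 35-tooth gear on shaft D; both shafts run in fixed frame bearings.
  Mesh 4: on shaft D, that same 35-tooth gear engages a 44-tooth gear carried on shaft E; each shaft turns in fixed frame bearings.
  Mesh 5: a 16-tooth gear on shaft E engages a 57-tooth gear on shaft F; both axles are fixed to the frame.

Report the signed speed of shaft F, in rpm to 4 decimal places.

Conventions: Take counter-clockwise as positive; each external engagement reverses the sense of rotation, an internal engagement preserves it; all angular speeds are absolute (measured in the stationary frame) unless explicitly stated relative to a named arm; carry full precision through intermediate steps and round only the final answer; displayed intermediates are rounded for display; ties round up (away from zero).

-404.5856 rpm

5-mesh fixed-axis compound train (all bearings frame-fixed)
mesh 1 [27T→90T]: ω = 2578.0000×27/90 = 773.4000 rpm, sense flips to −
mesh 2 [43T→43T]: ω = 773.4000×43/43 = 773.4000 rpm, sense flips to +
mesh 3 [82T→35T]: ω = 773.4000×82/35 = 1811.9657 rpm, sense flips to −
mesh 4 [35T→44T]: ω = 1811.9657×35/44 = 1441.3364 rpm, sense flips to +
mesh 5 [16T→57T]: ω = 1441.3364×16/57 = 404.5856 rpm, sense flips to −
signed output speed = -404.5856 rpm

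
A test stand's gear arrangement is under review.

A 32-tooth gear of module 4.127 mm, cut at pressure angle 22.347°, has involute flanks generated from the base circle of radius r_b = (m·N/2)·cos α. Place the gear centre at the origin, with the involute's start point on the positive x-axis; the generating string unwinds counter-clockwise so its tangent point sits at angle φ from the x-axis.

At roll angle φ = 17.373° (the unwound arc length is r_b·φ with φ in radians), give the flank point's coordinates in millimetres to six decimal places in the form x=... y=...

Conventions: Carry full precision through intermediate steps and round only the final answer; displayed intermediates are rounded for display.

recognized (one wheel, involute flank): single-mesh tooth geometry, m = 4.127, N = 32
pitch radius r_p = m·N/2 = 4.127·32/2 = 66.032000
base radius r_b = r_p·cos α = 66.032000·cos 22.347° = 61.072874
roll angle φ = 17.373° = 0.30321605 rad
x = r_b·(cos φ + φ·sin φ) = 63.816191
y = r_b·(sin φ − φ·cos φ) = 0.562323

x=63.816191 y=0.562323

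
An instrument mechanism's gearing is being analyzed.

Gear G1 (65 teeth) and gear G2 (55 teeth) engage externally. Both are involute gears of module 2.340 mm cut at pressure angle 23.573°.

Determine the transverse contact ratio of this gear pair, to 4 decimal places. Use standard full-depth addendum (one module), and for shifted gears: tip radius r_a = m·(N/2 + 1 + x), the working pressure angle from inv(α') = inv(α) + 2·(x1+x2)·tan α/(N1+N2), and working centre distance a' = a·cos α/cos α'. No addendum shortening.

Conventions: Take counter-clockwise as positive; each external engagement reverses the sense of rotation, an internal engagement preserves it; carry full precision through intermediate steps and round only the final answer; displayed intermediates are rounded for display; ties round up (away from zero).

1.6096

single-mesh involute tooth geometry (65T engaging 55T at module 2.340)
base radii: r_b1 = 69.703725, r_b2 = 58.980075
tip radii: r_a1 = 78.390000, r_a2 = 66.690000
no profile shift: α' = α, a' = a
action lengths: √(r_a1²−r_b1²) = 35.866178, √(r_a2²−r_b2²) = 31.127268
base pitch p_b = π·m·cos α = 6.737868
CR = (35.866178 + 31.127268 − 140.400000·sin 23.57300°)/6.737868 = 1.609571
contact ratio ≈ 1.6096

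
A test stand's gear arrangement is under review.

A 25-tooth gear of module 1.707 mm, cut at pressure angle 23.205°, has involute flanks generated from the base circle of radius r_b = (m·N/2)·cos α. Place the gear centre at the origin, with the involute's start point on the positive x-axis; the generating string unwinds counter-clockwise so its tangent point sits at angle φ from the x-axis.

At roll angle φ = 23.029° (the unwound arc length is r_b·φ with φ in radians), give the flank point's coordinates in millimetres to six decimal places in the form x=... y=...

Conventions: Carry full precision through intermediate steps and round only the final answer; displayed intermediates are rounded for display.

x=21.132008 y=0.417648

class = single-mesh tooth geometry [base-circle involute, m = 1.707, 25T]
pitch radius r_p = m·N/2 = 1.707·25/2 = 21.337500
base radius r_b = r_p·cos α = 21.337500·cos 23.205° = 19.611317
roll angle φ = 23.029° = 0.40193187 rad
x = r_b·(cos φ + φ·sin φ) = 21.132008
y = r_b·(sin φ − φ·cos φ) = 0.417648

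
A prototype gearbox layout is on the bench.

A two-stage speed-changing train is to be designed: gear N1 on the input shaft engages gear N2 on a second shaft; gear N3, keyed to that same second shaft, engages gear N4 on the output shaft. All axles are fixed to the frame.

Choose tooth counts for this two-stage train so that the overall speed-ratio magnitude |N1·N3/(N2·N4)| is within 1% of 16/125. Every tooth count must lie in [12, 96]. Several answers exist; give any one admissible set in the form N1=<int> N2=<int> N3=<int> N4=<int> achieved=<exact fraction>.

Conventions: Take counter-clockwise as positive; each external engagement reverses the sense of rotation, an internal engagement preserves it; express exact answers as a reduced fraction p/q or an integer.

N1=12 N2=15 N3=12 N4=75 achieved=16/125

class = fixed-axis compound train [2-stage, 16/125 wanted]
target = 16/125 in lowest terms: an exact hit needs N1·N3 = k·16 and N2·N4 = k·125 for one integer k, every count in [12, 96]; additionally prefer no 1:1 stage (N1 ≠ N2, N3 ≠ N4)
k = 1…8: no 1:1-free in-range split of k·16 and k·125 into factor pairs; take k = 9
k = 9: N1·N3 = 144 = 12·12, N2·N4 = 1125 = 15·75
achieved = 12·12/(15·75) = 16/125; |achieved − target| = 0 ≤ 4/3125 ✓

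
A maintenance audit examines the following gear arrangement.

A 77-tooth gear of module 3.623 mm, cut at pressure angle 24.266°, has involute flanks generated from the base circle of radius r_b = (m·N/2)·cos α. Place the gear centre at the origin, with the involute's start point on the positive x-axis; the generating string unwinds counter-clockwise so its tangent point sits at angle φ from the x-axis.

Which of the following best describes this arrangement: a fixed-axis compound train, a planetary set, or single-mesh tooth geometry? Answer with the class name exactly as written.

recognized (one wheel, involute flank): single-mesh tooth geometry, m = 3.623, N = 77
classification: single-mesh tooth geometry

single-mesh tooth geometry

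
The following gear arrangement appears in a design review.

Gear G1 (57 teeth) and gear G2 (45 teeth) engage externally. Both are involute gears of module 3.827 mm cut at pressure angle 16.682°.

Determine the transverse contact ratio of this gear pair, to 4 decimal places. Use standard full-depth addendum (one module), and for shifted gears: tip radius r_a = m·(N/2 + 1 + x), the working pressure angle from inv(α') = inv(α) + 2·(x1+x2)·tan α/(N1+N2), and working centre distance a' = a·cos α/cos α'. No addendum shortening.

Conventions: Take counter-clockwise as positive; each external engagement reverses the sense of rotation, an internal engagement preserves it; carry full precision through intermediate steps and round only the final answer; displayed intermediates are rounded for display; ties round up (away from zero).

class = single-mesh tooth geometry [involute pair 57T × 45T, m = 3.827]
base radii: r_b1 = 104.479062, r_b2 = 82.483470
tip radii: r_a1 = 112.896500, r_a2 = 89.934500
no profile shift: α' = α, a' = a
action lengths: √(r_a1²−r_b1²) = 42.775523, √(r_a2²−r_b2²) = 35.842593
base pitch p_b = π·m·cos α = 11.516865
CR = (42.775523 + 35.842593 − 195.177000·sin 16.68200°)/11.516865 = 1.961531
contact ratio ≈ 1.9615

1.9615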